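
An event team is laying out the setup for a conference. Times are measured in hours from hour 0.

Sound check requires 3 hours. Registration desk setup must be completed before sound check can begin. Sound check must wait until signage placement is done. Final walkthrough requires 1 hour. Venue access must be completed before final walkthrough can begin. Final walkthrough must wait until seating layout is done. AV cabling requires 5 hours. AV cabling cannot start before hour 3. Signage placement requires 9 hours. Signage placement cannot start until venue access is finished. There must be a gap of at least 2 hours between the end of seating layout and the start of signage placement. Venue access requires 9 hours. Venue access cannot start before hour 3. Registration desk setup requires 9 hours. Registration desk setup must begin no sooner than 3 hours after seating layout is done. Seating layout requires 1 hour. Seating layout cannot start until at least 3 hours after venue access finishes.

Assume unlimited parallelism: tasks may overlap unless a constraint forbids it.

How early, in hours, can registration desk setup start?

19

Venue access cannot begin until its own release at hour 3. It runs from hour 3 to 3 + 9 = hour 12.
Seating layout cannot begin until venue access (finishes hour 12, plus 3-hour gap → hour 15). It runs from hour 15 to 15 + 1 = hour 16.
Registration desk setup waits on seating layout (finishes hour 16, plus 3-hour gap → hour 19), so the earliest it can start is hour 19.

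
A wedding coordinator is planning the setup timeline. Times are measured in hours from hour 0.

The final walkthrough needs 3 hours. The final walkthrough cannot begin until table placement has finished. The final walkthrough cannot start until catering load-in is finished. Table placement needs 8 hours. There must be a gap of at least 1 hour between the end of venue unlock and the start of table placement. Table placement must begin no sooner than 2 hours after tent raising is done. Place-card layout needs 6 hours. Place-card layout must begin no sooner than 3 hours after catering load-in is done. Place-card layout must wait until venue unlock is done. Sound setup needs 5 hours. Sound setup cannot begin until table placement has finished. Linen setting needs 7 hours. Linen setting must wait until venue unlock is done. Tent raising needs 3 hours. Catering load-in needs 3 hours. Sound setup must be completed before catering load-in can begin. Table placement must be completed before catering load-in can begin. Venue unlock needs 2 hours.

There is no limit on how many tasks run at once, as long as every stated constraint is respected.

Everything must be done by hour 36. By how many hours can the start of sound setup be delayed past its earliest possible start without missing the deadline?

Tent raising has no prerequisites, so it starts at hour 0 and finishes at hour 3.
Nothing blocks venue unlock, so it runs from hour 0 to hour 2.
Table placement needs all of venue unlock (finishes hour 2, plus 1-hour gap → hour 3); tent raising (finishes hour 3, plus 2-hour gap → hour 5). That puts its earliest start at hour 5; it finishes at 5 + 8 = hour 13.
Sound setup cannot begin until table placement (finishes hour 13). It runs from hour 13 to 13 + 5 = hour 18.

Working backward from the deadline:
Place-card layout must finish by hour 36; it takes 6 hours, so it must start by 36 − 6 = hour 30.
To finish by hour 36, the final walkthrough (duration 3) must start no later than hour 33.
For catering load-in: place-card layout (must start by hour 30, minus 3-hour gap → hour 27); the final walkthrough (must start by hour 33). The most restrictive is hour 27; with a 3-hour duration, catering load-in must start by hour 24.
Since catering load-in (must start by hour 24) depends on it, sound setup must finish by hour 24. Backing off its 5-hour duration gives a latest start of hour 19.
So sound setup can start as early as hour 13 and as late as hour 19, giving 19 − 13 = 6 hours of slack.

6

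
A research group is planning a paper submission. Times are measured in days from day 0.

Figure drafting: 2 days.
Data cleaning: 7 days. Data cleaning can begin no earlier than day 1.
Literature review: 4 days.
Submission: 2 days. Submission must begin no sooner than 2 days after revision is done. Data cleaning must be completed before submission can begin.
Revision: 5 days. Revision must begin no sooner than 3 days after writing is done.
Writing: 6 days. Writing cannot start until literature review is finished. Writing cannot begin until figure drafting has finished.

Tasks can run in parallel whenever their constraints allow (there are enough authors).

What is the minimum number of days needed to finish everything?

Figure drafting has no prerequisites, so it starts at day 0 and finishes at day 2.
After its own release at day 1, data cleaning can start at day 1 and finishes at day 8.
Literature review has no prerequisites, so it starts at day 0 and finishes at day 4.
Writing needs all of literature review (finishes day 4); figure drafting (finishes day 2). That puts its earliest start at day 4; it finishes at 4 + 6 = day 10.
Revision cannot begin until writing (finishes day 10, plus 3-day gap → day 13). It runs from day 13 to 13 + 5 = day 18.
Submission needs all of revision (finishes day 18, plus 2-day gap → day 20); data cleaning (finishes day 8). That puts its earliest start at day 20; it finishes at 20 + 2 = day 22.
All tasks are finished once the last one completes. Finish times: Literature review at 4, Data cleaning at 8, Figure drafting at 2, Writing at 10, Revision at 18, Submission at 22. The latest is day 22.

22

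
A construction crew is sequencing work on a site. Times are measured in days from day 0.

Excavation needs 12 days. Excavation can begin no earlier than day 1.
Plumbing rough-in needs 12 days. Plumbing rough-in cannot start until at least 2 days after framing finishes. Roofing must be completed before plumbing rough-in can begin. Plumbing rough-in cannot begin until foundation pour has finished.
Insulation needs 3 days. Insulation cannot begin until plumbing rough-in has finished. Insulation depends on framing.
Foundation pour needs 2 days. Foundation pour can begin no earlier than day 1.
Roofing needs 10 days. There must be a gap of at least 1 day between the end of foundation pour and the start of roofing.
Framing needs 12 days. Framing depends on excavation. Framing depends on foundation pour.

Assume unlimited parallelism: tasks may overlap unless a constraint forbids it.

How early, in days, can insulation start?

39

Foundation pour waits on its own release at day 1, so it starts at day 1 and finishes at 1 + 2 = day 3.
Roofing waits on foundation pour (finishes day 3, plus 1-day gap → day 4), so it starts at day 4 and finishes at 4 + 10 = day 14.
Excavation cannot begin until its own release at day 1. It runs from day 1 to 1 + 12 = day 13.
Framing has to wait for excavation (finishes day 13); foundation pour (finishes day 3). The latest of these is day 13, so framing runs day 13 to 13 + 12 = day 25.
For plumbing rough-in: framing (finishes day 25, plus 2-day gap → day 27); roofing (finishes day 14); foundation pour (finishes day 3). Taking the maximum gives a start of day 27, and it finishes at 27 + 12 = day 39.
Insulation waits on plumbing rough-in (finishes day 39); framing (finishes day 25). The latest of these is day 39, which is the earliest insulation can start.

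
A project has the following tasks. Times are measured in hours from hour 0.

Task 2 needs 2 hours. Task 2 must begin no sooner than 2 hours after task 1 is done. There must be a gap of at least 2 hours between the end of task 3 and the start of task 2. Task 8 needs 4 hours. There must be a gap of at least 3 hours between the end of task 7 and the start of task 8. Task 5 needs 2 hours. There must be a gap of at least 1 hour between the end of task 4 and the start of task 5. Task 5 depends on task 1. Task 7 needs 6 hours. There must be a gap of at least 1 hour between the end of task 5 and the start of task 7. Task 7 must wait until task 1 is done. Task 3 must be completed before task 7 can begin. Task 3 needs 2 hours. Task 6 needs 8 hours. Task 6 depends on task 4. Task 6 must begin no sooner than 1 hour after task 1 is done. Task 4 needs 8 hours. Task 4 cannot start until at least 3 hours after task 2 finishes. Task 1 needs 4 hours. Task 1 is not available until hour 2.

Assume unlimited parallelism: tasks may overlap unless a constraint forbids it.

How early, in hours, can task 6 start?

21

Task 3 has no prerequisites, so it starts at hour 0 and finishes at hour 2.
Task 1 waits on its own release at hour 2, so it starts at hour 2 and finishes at 2 + 4 = hour 6.
Task 2 cannot start until task 1 (finishes hour 6, plus 2-hour gap → hour 8); task 3 (finishes hour 2, plus 2-hour gap → hour 4). The controlling bound is hour 8, so task 2 finishes at 8 + 2 = hour 10.
Task 4 waits on task 2 (finishes hour 10, plus 3-hour gap → hour 13), so it starts at hour 13 and finishes at 13 + 8 = hour 21.
Task 6 waits on task 4 (finishes hour 21); task 1 (finishes hour 6, plus 1-hour gap → hour 7). The latest of these is hour 21, which is the earliest task 6 can start.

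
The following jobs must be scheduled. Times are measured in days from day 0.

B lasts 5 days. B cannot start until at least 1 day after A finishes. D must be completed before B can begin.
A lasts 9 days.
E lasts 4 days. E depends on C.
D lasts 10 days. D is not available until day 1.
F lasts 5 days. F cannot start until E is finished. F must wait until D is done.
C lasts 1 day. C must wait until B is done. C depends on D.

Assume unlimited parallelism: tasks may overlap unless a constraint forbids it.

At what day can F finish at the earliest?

26

After its own release at day 1, D can start at day 1 and finishes at day 11.
Nothing blocks A, so it runs from day 0 to day 9.
B cannot start until A (finishes day 9, plus 1-day gap → day 10); D (finishes day 11). The controlling bound is day 11, so B finishes at 11 + 5 = day 16.
C needs all of B (finishes day 16); D (finishes day 11). That puts its earliest start at day 16; it finishes at 16 + 1 = day 17.
E cannot begin until C (finishes day 17). It runs from day 17 to 17 + 4 = day 21.
F cannot start until E (finishes day 21); D (finishes day 11). The controlling bound is day 21, so F finishes at 21 + 5 = day 26.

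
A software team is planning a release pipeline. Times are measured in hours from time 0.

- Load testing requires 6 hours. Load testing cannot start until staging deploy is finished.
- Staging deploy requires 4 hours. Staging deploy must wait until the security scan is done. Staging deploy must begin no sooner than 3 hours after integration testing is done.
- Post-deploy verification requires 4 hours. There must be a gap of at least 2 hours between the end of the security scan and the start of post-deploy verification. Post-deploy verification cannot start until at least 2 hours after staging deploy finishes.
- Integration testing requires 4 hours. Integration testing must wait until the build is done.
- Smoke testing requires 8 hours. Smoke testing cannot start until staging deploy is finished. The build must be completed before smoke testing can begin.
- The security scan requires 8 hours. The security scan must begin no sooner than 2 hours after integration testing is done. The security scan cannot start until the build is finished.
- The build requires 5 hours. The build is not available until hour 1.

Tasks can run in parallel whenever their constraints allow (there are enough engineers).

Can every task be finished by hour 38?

Yes

The build cannot begin until its own release at hour 1. It runs from hour 1 to 1 + 5 = hour 6.
After the build (finishes hour 6), integration testing can start at hour 6 and finishes at hour 10.
The security scan cannot start until integration testing (finishes hour 10, plus 2-hour gap → hour 12); the build (finishes hour 6). The controlling bound is hour 12, so the security scan finishes at 12 + 8 = hour 20.
For staging deploy: the security scan (finishes hour 20); integration testing (finishes hour 10, plus 3-hour gap → hour 13). Taking the maximum gives a start of hour 20, and it finishes at 20 + 4 = hour 24.
Post-deploy verification cannot start until the security scan (finishes hour 20, plus 2-hour gap → hour 22); staging deploy (finishes hour 24, plus 2-hour gap → hour 26). The controlling bound is hour 26, so post-deploy verification finishes at 26 + 4 = hour 30.
After staging deploy (finishes hour 24), load testing can start at hour 24 and finishes at hour 30.
For smoke testing: staging deploy (finishes hour 24); the build (finishes hour 6). Taking the maximum gives a start of hour 24, and it finishes at 24 + 8 = hour 32.
Every task is finished by hour 32, which is no later than the deadline of 38, so the schedule is feasible.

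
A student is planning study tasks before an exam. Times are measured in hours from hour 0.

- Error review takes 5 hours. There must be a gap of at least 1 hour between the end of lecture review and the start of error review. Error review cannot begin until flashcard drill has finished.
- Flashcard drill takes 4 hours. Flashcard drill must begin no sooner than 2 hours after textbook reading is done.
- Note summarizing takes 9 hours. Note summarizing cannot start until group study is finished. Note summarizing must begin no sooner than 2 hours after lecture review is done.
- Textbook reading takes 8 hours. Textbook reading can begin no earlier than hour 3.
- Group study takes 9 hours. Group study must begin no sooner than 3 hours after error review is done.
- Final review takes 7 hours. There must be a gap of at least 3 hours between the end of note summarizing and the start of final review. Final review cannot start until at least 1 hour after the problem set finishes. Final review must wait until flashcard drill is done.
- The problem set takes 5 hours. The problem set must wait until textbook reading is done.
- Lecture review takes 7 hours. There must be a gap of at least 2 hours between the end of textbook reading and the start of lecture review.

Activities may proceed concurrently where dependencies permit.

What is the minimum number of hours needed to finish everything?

Textbook reading cannot begin until its own release at hour 3. It runs from hour 3 to 3 + 8 = hour 11.
Flashcard drill cannot begin until textbook reading (finishes hour 11, plus 2-hour gap → hour 13). It runs from hour 13 to 13 + 4 = hour 17.
The problem set waits on textbook reading (finishes hour 11), so it starts at hour 11 and finishes at 11 + 5 = hour 16.
After textbook reading (finishes hour 11, plus 2-hour gap → hour 13), lecture review can start at hour 13 and finishes at hour 20.
Error review needs all of lecture review (finishes hour 20, plus 1-hour gap → hour 21); flashcard drill (finishes hour 17). That puts its earliest start at hour 21; it finishes at 21 + 5 = hour 26.
Group study cannot begin until error review (finishes hour 26, plus 3-hour gap → hour 29). It runs from hour 29 to 29 + 9 = hour 38.
Note summarizing needs all of group study (finishes hour 38); lecture review (finishes hour 20, plus 2-hour gap → hour 22). That puts its earliest start at hour 38; it finishes at 38 + 9 = hour 47.
Final review needs all of note summarizing (finishes hour 47, plus 3-hour gap → hour 50); the problem set (finishes hour 16, plus 1-hour gap → hour 17); flashcard drill (finishes hour 17). That puts its earliest start at hour 50; it finishes at 50 + 7 = hour 57.
All tasks are finished once the last one completes. Finish times: Textbook reading at 11, Lecture review at 20, The problem set at 16, Flashcard drill at 17, Error review at 26, Group study at 38, Note summarizing at 47, Final review at 57. The latest is hour 57.

57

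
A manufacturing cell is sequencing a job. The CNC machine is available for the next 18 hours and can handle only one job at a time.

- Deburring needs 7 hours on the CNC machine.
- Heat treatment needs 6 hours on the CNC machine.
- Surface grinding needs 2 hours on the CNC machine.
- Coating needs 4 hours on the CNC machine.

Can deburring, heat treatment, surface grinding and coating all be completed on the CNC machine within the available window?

No

Running back to back, the jobs need 7 + 6 + 2 + 4 = 19 hours on the CNC machine.
Since 19 > 18, they cannot all fit.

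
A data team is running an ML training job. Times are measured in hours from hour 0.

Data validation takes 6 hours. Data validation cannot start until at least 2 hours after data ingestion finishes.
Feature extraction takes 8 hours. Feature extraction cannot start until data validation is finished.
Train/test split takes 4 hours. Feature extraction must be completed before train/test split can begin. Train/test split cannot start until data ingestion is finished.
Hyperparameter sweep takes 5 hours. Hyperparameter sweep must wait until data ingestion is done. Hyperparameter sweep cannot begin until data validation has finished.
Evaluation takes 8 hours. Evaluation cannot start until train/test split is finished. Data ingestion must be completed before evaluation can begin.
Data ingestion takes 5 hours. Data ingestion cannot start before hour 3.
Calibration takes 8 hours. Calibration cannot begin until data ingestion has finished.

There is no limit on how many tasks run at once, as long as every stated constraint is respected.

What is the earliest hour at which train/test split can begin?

24

Data ingestion waits on its own release at hour 3, so it starts at hour 3 and finishes at 3 + 5 = hour 8.
Data validation waits on data ingestion (finishes hour 8, plus 2-hour gap → hour 10), so it starts at hour 10 and finishes at 10 + 6 = hour 16.
After data validation (finishes hour 16), feature extraction can start at hour 16 and finishes at hour 24.
Train/test split waits on feature extraction (finishes hour 24); data ingestion (finishes hour 8). The latest of these is hour 24, which is the earliest train/test split can start.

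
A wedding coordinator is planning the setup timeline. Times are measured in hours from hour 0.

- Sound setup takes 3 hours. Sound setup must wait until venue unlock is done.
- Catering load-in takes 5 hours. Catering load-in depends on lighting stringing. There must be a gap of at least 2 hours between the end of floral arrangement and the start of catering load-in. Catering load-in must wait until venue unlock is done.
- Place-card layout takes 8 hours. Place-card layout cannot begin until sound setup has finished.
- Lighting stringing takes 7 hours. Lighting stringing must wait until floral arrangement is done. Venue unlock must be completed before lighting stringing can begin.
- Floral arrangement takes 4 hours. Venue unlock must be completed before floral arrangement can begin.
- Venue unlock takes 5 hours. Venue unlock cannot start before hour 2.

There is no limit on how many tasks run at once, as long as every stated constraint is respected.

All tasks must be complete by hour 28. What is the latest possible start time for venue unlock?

7

Catering load-in must finish by hour 28; it takes 5 hours, so it must start by 28 − 5 = hour 23.
Lighting stringing feeds into catering load-in (must start by hour 23); so lighting stringing must finish by hour 23 and therefore start by hour 16.
Floral arrangement must finish in time for lighting stringing (must start by hour 16); catering load-in (must start by hour 23, minus 2-hour gap → hour 21). The tightest is hour 16, so floral arrangement must start by 16 − 4 = hour 12.
Place-card layout has no dependents, so it just needs to finish by hour 28. Starting by 28 − 8 = hour 20 achieves that.
Since place-card layout (must start by hour 20) depends on it, sound setup must finish by hour 20. Backing off its 3-hour duration gives a latest start of hour 17.
For venue unlock: floral arrangement (must start by hour 12); lighting stringing (must start by hour 16); sound setup (must start by hour 17); catering load-in (must start by hour 23). The most restrictive is hour 12; with a 5-hour duration, venue unlock must start by hour 7.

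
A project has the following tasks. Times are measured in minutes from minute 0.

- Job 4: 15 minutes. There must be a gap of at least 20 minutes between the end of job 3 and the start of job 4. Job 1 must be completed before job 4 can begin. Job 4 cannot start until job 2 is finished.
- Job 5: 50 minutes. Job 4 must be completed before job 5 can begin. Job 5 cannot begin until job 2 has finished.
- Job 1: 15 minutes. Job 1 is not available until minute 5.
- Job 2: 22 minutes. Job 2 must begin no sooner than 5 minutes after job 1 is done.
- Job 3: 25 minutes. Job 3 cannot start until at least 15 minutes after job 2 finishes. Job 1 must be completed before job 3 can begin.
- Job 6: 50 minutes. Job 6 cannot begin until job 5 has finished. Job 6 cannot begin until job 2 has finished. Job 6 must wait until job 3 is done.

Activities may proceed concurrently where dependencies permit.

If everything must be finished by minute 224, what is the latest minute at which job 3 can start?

64

Job 6 must finish by minute 224; it takes 50 minutes, so it must start by 224 − 50 = minute 174.
Job 5 must finish before job 6 (must start by minute 174). With a 50-minute duration, job 5 must start by 174 − 50 = minute 124.
Since job 5 (must start by minute 124) depends on it, job 4 must finish by minute 124. Backing off its 15-minute duration gives a latest start of minute 109.
Job 3 must finish in time for job 4 (must start by minute 109, minus 20-minute gap → minute 89); job 6 (must start by minute 174). The tightest is minute 89, so job 3 must start by 89 − 25 = minute 64.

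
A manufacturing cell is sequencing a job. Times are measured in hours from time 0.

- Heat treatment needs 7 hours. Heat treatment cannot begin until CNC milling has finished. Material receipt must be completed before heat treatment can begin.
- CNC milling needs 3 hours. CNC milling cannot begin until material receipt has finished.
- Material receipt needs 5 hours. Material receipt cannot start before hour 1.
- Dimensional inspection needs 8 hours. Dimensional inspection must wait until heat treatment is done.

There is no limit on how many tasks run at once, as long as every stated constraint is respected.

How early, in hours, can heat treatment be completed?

Material receipt waits on its own release at hour 1, so it starts at hour 1 and finishes at 1 + 5 = hour 6.
After material receipt (finishes hour 6), CNC milling can start at hour 6 and finishes at hour 9.
Heat treatment cannot start until CNC milling (finishes hour 9); material receipt (finishes hour 6). The controlling bound is hour 9, so heat treatment finishes at 9 + 7 = hour 16.

16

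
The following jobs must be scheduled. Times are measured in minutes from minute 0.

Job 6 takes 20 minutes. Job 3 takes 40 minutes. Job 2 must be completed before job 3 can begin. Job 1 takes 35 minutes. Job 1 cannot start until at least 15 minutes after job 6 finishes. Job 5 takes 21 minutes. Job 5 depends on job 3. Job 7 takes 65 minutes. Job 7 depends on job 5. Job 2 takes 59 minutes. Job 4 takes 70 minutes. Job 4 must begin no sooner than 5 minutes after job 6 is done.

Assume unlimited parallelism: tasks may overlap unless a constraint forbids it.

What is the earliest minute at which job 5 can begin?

Nothing blocks job 2, so it runs from minute 0 to minute 59.
Job 3 waits on job 2 (finishes minute 59), so it starts at minute 59 and finishes at 59 + 40 = minute 99.
Job 5 waits on job 3 (finishes minute 99), so the earliest it can start is minute 99.

99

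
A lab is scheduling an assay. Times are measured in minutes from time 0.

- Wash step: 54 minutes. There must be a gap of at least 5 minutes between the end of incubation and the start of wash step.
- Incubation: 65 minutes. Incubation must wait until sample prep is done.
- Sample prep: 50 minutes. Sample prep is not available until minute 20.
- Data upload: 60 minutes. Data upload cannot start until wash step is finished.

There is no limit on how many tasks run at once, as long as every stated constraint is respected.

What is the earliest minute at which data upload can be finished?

After its own release at minute 20, sample prep can start at minute 20 and finishes at minute 70.
After sample prep (finishes minute 70), incubation can start at minute 70 and finishes at minute 135.
Wash step waits on incubation (finishes minute 135, plus 5-minute gap → minute 140), so it starts at minute 140 and finishes at 140 + 54 = minute 194.
After wash step (finishes minute 194), data upload can start at minute 194 and finishes at minute 254.

254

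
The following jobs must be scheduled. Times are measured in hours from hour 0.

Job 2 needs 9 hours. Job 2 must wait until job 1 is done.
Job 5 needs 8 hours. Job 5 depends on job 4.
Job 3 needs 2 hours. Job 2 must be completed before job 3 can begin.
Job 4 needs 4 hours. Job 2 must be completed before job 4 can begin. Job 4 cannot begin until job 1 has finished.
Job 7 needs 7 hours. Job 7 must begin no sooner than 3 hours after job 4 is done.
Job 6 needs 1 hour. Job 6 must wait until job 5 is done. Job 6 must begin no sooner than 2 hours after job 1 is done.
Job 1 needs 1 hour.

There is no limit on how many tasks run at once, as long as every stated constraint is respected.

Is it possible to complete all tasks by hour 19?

No

Job 1 has no prerequisites, so it starts at hour 0 and finishes at hour 1.
Job 2 waits on job 1 (finishes hour 1), so it starts at hour 1 and finishes at 1 + 9 = hour 10.
For job 4: job 2 (finishes hour 10); job 1 (finishes hour 1). Taking the maximum gives a start of hour 10, and it finishes at 10 + 4 = hour 14.
After job 4 (finishes hour 14, plus 3-hour gap → hour 17), job 7 can start at hour 17 and finishes at hour 24.
Job 5 waits on job 4 (finishes hour 14), so it starts at hour 14 and finishes at 14 + 8 = hour 22.
Job 6 cannot start until job 5 (finishes hour 22); job 1 (finishes hour 1, plus 2-hour gap → hour 3). The controlling bound is hour 22, so job 6 finishes at 22 + 1 = hour 23.
Job 3 waits on job 2 (finishes hour 10), so it starts at hour 10 and finishes at 10 + 2 = hour 12.
The earliest everything can be done is hour 24, which is after the deadline of 19, so it is not possible.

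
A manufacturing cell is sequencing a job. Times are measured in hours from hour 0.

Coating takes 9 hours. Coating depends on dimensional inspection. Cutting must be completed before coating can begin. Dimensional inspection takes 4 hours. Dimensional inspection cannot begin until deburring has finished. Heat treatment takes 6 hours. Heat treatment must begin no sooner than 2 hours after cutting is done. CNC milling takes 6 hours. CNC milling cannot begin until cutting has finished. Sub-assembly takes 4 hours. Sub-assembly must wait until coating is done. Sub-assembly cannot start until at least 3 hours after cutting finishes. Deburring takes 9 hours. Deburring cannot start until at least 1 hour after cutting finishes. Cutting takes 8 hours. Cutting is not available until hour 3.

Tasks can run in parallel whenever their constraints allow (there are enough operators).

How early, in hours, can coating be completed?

34

Cutting cannot begin until its own release at hour 3. It runs from hour 3 to 3 + 8 = hour 11.
After cutting (finishes hour 11, plus 1-hour gap → hour 12), deburring can start at hour 12 and finishes at hour 21.
Dimensional inspection waits on deburring (finishes hour 21), so it starts at hour 21 and finishes at 21 + 4 = hour 25.
For coating: dimensional inspection (finishes hour 25); cutting (finishes hour 11). Taking the maximum gives a start of hour 25, and it finishes at 25 + 9 = hour 34.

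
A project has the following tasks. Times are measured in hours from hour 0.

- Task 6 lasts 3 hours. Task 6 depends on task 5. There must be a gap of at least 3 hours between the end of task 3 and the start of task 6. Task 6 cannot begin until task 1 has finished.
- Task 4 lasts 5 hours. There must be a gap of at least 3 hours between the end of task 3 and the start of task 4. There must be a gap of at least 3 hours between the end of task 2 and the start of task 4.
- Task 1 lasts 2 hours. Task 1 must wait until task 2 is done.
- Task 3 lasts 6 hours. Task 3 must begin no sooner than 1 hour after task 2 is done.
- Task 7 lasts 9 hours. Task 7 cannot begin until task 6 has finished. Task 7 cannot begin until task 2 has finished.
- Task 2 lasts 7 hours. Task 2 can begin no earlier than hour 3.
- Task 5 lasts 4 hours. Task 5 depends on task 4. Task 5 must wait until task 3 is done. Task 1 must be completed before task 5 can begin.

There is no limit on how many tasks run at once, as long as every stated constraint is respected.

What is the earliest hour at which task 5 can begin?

Task 2 cannot begin until its own release at hour 3. It runs from hour 3 to 3 + 7 = hour 10.
Task 3 waits on task 2 (finishes hour 10, plus 1-hour gap → hour 11), so it starts at hour 11 and finishes at 11 + 6 = hour 17.
Task 4 has to wait for task 3 (finishes hour 17, plus 3-hour gap → hour 20); task 2 (finishes hour 10, plus 3-hour gap → hour 13). The latest of these is hour 20, so task 4 runs hour 20 to 20 + 5 = hour 25.
After task 2 (finishes hour 10), task 1 can start at hour 10 and finishes at hour 12.
Task 5 waits on task 4 (finishes hour 25); task 3 (finishes hour 17); task 1 (finishes hour 12). The latest of these is hour 25, which is the earliest task 5 can start.

25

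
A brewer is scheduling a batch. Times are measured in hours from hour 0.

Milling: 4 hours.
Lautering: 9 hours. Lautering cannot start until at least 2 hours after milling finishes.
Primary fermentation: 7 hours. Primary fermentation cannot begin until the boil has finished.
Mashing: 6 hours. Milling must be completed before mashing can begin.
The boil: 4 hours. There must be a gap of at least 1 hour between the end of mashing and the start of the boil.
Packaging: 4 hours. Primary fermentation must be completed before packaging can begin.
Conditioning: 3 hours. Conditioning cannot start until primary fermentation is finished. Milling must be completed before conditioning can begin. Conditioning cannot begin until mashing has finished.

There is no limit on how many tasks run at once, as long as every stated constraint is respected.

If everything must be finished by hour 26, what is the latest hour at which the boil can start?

To finish by hour 26, conditioning (duration 3) must start no later than hour 23.
To finish by hour 26, packaging (duration 4) must start no later than hour 22.
Primary fermentation has several dependents: conditioning (must start by hour 23); packaging (must start by hour 22). The earliest of those limits is hour 22, so primary fermentation must start by 22 − 7 = hour 15.
The boil feeds into primary fermentation (must start by hour 15); so the boil must finish by hour 15 and therefore start by hour 11.

11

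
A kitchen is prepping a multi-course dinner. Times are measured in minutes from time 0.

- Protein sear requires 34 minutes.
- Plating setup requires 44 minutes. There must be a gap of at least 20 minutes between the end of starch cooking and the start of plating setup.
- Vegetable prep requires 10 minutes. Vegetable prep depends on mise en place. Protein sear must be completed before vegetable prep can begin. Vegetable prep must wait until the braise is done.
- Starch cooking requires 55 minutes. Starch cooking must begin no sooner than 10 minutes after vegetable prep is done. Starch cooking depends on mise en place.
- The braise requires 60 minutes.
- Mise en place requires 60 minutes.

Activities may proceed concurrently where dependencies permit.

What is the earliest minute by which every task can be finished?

Protein sear can start immediately at minute 0; it finishes at minute 34.
The braise can start immediately at minute 0; it finishes at minute 60.
Mise en place has no prerequisites, so it starts at minute 0 and finishes at minute 60.
Vegetable prep cannot start until mise en place (finishes minute 60); protein sear (finishes minute 34); the braise (finishes minute 60). The controlling bound is minute 60, so vegetable prep finishes at 60 + 10 = minute 70.
For starch cooking: vegetable prep (finishes minute 70, plus 10-minute gap → minute 80); mise en place (finishes minute 60). Taking the maximum gives a start of minute 80, and it finishes at 80 + 55 = minute 135.
After starch cooking (finishes minute 135, plus 20-minute gap → minute 155), plating setup can start at minute 155 and finishes at minute 199.
All tasks are finished once the last one completes. Finish times: Mise en place at 60, The braise at 60, Protein sear at 34, Vegetable prep at 70, Starch cooking at 135, Plating setup at 199. The latest is minute 199.

199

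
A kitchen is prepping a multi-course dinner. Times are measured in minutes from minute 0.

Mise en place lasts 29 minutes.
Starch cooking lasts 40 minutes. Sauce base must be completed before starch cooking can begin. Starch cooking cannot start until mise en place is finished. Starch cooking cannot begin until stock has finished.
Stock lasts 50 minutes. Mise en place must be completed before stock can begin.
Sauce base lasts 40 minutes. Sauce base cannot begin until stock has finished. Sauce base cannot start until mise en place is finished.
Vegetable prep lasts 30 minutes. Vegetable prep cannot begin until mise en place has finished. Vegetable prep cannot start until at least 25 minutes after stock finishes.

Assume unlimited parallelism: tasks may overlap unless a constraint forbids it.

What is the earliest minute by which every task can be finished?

Nothing blocks mise en place, so it runs from minute 0 to minute 29.
Stock waits on mise en place (finishes minute 29), so it starts at minute 29 and finishes at 29 + 50 = minute 79.
Vegetable prep needs all of mise en place (finishes minute 29); stock (finishes minute 79, plus 25-minute gap → minute 104). That puts its earliest start at minute 104; it finishes at 104 + 30 = minute 134.
Sauce base cannot start until stock (finishes minute 79); mise en place (finishes minute 29). The controlling bound is minute 79, so sauce base finishes at 79 + 40 = minute 119.
For starch cooking: sauce base (finishes minute 119); mise en place (finishes minute 29); stock (finishes minute 79). Taking the maximum gives a start of minute 119, and it finishes at 119 + 40 = minute 159.
All tasks are finished once the last one completes. Finish times: Mise en place at 29, Stock at 79, Sauce base at 119, Vegetable prep at 134, Starch cooking at 159. The latest is minute 159.

159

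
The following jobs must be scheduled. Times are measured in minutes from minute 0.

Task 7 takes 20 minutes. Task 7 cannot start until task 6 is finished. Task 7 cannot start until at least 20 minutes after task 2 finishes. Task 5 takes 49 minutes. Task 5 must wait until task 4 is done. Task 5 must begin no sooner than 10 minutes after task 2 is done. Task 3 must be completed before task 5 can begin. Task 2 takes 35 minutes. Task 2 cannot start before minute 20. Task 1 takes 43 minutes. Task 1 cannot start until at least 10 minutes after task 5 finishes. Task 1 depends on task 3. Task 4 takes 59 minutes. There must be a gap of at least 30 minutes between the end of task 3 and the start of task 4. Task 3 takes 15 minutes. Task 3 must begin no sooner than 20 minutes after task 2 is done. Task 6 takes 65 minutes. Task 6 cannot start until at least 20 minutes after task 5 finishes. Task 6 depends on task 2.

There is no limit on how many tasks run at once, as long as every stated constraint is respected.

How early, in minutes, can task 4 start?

Task 2 cannot begin until its own release at minute 20. It runs from minute 20 to 20 + 35 = minute 55.
Task 3 cannot begin until task 2 (finishes minute 55, plus 20-minute gap → minute 75). It runs from minute 75 to 75 + 15 = minute 90.
Task 4 waits on task 3 (finishes minute 90, plus 30-minute gap → minute 120), so the earliest it can start is minute 120.

120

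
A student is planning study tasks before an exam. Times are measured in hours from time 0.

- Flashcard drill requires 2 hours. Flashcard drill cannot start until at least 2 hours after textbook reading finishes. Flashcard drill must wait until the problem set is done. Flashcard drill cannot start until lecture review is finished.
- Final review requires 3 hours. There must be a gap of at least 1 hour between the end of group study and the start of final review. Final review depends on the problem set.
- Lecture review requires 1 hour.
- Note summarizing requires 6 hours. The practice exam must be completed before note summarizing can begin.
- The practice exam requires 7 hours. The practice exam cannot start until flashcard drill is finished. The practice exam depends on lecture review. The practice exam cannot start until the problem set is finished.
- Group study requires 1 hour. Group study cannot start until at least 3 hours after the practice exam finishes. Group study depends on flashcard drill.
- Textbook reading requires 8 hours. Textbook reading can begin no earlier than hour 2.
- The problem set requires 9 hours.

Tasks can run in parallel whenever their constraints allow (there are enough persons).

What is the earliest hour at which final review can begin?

26

The problem set has no prerequisites, so it starts at hour 0 and finishes at hour 9.
Nothing blocks lecture review, so it runs from hour 0 to hour 1.
Textbook reading cannot begin until its own release at hour 2. It runs from hour 2 to 2 + 8 = hour 10.
For flashcard drill: textbook reading (finishes hour 10, plus 2-hour gap → hour 12); the problem set (finishes hour 9); lecture review (finishes hour 1). Taking the maximum gives a start of hour 12, and it finishes at 12 + 2 = hour 14.
For the practice exam: flashcard drill (finishes hour 14); lecture review (finishes hour 1); the problem set (finishes hour 9). Taking the maximum gives a start of hour 14, and it finishes at 14 + 7 = hour 21.
Group study needs all of the practice exam (finishes hour 21, plus 3-hour gap → hour 24); flashcard drill (finishes hour 14). That puts its earliest start at hour 24; it finishes at 24 + 1 = hour 25.
Final review waits on group study (finishes hour 25, plus 1-hour gap → hour 26); the problem set (finishes hour 9). The latest of these is hour 26, which is the earliest final review can start.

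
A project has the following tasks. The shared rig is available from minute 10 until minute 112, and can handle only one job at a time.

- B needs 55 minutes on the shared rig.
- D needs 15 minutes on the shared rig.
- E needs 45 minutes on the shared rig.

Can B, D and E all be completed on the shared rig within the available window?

No

The shared rig window is 112 − 10 = 102 minutes.
Running back to back, the jobs need 55 + 15 + 45 = 115 minutes on the shared rig.
Since 115 > 102, they cannot all fit.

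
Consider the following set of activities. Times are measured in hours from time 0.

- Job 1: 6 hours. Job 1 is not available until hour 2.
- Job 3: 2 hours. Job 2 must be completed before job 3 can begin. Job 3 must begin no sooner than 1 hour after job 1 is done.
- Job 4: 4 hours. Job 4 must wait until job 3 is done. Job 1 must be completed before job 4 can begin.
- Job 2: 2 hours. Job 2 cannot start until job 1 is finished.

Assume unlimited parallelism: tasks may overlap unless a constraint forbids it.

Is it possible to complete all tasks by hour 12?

No

Job 1 waits on its own release at hour 2, so it starts at hour 2 and finishes at 2 + 6 = hour 8.
After job 1 (finishes hour 8), job 2 can start at hour 8 and finishes at hour 10.
For job 3: job 2 (finishes hour 10); job 1 (finishes hour 8, plus 1-hour gap → hour 9). Taking the maximum gives a start of hour 10, and it finishes at 10 + 2 = hour 12.
Job 4 needs all of job 3 (finishes hour 12); job 1 (finishes hour 8). That puts its earliest start at hour 12; it finishes at 12 + 4 = hour 16.
The earliest everything can be done is hour 16, which is after the deadline of 12, so it is not possible.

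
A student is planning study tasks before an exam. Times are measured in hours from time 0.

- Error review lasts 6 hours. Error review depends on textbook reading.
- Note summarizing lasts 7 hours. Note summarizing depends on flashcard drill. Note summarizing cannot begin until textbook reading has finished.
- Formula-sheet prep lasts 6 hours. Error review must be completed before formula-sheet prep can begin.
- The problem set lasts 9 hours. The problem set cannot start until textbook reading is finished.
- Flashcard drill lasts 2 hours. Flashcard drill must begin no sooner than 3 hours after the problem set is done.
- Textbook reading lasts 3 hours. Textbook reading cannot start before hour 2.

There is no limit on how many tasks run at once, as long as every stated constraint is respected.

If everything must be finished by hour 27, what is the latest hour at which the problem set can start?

Note summarizing must finish by hour 27; it takes 7 hours, so it must start by 27 − 7 = hour 20.
Flashcard drill must finish before note summarizing (must start by hour 20). With a 2-hour duration, flashcard drill must start by 20 − 2 = hour 18.
The problem set has to be done before flashcard drill (must start by hour 18, minus 3-hour gap → hour 15). That means finishing by hour 15, i.e. starting by 15 − 9 = hour 6.

6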